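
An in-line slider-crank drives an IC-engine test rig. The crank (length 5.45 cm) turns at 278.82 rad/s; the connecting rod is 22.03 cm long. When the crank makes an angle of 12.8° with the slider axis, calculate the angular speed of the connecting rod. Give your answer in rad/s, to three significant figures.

ω = 278.8 rad/s
The rod makes angle φ with the slider axis where L sinφ = r sinθ; differentiating, L cosφ·φ̇ = r ω cosθ.
L cosφ = √(L² − r² sin²θ) = 0.21997 m.
|ω_rod| = r ω |cosθ| / √(L² − r² sin²θ) = 0.0545·278.8·0.97515/0.21997 = 67.364 rad/s.

67.4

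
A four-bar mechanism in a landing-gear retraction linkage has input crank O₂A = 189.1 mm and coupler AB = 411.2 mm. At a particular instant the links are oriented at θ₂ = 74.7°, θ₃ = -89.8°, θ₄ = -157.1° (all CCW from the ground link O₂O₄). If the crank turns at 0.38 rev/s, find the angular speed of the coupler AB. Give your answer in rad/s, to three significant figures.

0.935

ω₂ = 2.388 rad/s (from 0.38 rev/s).
Differentiating the loop-closure r₂e^{iθ₂}+r₃e^{iθ₃}=r₁+r₄e^{iθ₄} gives r₂ω₂e^{iθ₂}+r₃ω₃e^{iθ₃}=r₄ω₄e^{iθ₄}.
Eliminating the other unknown: ω₃ = r₂ω₂ sin(θ₄−θ₂) / [r₃ sin(θ₃−θ₄)].
Numerator sine = +0.78586; denominator sine = +0.92254.
Result = 0.1891·2.388·(+0.78586) / (0.4112·(+0.92254)) = +0.93532 rad/s; magnitude 0.93532 rad/s.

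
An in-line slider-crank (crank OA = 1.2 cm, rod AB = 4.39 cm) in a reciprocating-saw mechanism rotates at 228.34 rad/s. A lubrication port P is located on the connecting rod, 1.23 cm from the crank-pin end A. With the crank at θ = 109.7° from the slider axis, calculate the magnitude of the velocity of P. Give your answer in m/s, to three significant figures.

ω = 228.3 rad/s.  Crank-pin speed |V_A| = rω = 2.7401 m/s, perpendicular to OA.
Rod angle: sinφ = −(r/L) sinθ ⇒ φ = -14.913°; ω_rod = −rω cosθ/√(L²−r²sin²θ) = +21.774 rad/s.
V_P = V_A + ω_rod × AP, with AP = 0.0123 m along the rod.
Components: V_Px = −rω sinθ − a·ω_rod·sinφ = -2.5108 m/s;  V_Py = rω cosθ + a·ω_rod·cosφ = -0.66487 m/s.
|V_P| = √(V_Px² + V_Py²) = 2.5973 m/s.

2.60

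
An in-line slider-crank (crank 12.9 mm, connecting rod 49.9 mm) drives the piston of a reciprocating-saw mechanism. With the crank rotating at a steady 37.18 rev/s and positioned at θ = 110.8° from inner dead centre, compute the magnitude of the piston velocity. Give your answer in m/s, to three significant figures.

2.55

ω = 2π·37.2 = 233.6 rad/s
For an in-line slider-crank, x = r cosθ + √(L² − r² sin²θ), so v = −rω sinθ·[1 + r cosθ/√(L² − r² sin²θ)].
With r = 0.0129 m, L = 0.0499 m, θ = 110.8°: √(L² − r² sin²θ) = 0.048421 m.
v = −0.0129·233.6·0.93483·[1 + 0.0129·-0.35511/0.048421] = -2.5506 m/s.
|v| = 2.5506 m/s.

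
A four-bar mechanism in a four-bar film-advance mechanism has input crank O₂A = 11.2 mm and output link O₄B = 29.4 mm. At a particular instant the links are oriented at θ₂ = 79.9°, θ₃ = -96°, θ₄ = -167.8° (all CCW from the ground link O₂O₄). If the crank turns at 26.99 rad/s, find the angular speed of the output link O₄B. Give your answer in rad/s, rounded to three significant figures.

0.774

ω₂ = 26.99 rad/s
Differentiating the loop-closure r₂e^{iθ₂}+r₃e^{iθ₃}=r₁+r₄e^{iθ₄} gives r₂ω₂e^{iθ₂}+r₃ω₃e^{iθ₃}=r₄ω₄e^{iθ₄}.
Eliminating the other unknown: ω₄ = r₂ω₂ sin(θ₂−θ₃) / [r₄ sin(θ₄−θ₃)].
Numerator sine = +0.07150; denominator sine = -0.94997.
Result = 0.0112·26.99·(+0.07150) / (0.0294·(-0.94997)) = -0.77384 rad/s; magnitude 0.77384 rad/s.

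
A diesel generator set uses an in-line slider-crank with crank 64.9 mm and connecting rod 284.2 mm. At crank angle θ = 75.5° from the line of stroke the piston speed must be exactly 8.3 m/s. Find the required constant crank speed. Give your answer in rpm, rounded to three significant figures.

For an in-line slider-crank, |v_piston| = rω|sinθ|·[1 + r cosθ/√(L² − r² sin²θ)].
With r = 0.0649 m, L = 0.2842 m, θ = 75.5°: the bracketed kinematic factor |dx/dθ| = 0.066517 m.
ω = v/|dx/dθ| = 8.3/0.066517 = 124.78 rad/s.
N = 60ω/(2π) = 1191.6 rpm.

1190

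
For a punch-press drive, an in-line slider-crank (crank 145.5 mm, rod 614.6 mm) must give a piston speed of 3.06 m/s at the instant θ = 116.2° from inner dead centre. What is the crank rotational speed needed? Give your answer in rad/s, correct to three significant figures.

For an in-line slider-crank, |v_piston| = rω|sinθ|·[1 + r cosθ/√(L² − r² sin²θ)].
With r = 0.1455 m, L = 0.6146 m, θ = 116.2°: the bracketed kinematic factor |dx/dθ| = 0.11659 m.
ω = v/|dx/dθ| = 3.06/0.11659 = 26.246 rad/s.

26.2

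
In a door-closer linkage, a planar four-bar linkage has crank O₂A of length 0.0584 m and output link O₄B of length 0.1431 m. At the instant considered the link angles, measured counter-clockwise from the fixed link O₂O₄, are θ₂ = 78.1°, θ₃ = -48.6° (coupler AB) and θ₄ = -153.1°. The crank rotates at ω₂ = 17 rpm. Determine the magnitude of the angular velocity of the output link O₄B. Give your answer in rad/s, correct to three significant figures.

0.602

ω₂ = 1.78 rad/s (from 17 rpm).
Differentiating the loop-closure r₂e^{iθ₂}+r₃e^{iθ₃}=r₁+r₄e^{iθ₄} gives r₂ω₂e^{iθ₂}+r₃ω₃e^{iθ₃}=r₄ω₄e^{iθ₄}.
Eliminating the other unknown: ω₄ = r₂ω₂ sin(θ₂−θ₃) / [r₄ sin(θ₄−θ₃)].
Numerator sine = +0.80178; denominator sine = -0.96815.
Result = 0.0584·1.78·(+0.80178) / (0.1431·(-0.96815)) = -0.60168 rad/s; magnitude 0.60168 rad/s.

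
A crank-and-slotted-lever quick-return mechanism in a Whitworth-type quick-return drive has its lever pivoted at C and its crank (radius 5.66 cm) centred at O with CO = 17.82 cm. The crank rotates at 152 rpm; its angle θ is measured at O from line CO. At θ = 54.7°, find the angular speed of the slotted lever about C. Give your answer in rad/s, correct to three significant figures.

3.08

ω = 15.92 rad/s (from 152 rpm).
Crank pin A relative to C: A = (d + r cosθ, r sinθ); lever angle φ = atan2(r sinθ, d + r cosθ).
Differentiating tanφ: φ̇ = rω(d cosθ + r)/(d² + r² + 2dr cosθ).
d² + r² + 2dr cosθ = |CA|² = 0.0466155 m²;  d cosθ + r = +0.15957 m.
|ω_lever| = |0.0566·15.92·+0.15957| / 0.0466155 = 3.084 rad/s.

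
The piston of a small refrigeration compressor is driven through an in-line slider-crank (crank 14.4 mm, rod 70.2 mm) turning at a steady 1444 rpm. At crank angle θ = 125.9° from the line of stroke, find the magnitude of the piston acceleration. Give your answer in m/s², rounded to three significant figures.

214

ω = 2π·1444/60 = 151.2 rad/s
x(θ) = r cosθ + √(L² − r² sin²θ); with ω constant, a = ω²·d²x/dθ².
d²x/dθ² = −r cosθ − r²(cos2θ)/√u − r⁴ sin²2θ/(4u^{3/2}),  u = L² − r² sin²θ = 0.00479198 m².
Substituting r = 0.0144 m, L = 0.0702 m, θ = 125.9°: d²x/dθ² = +0.0093501 m.
a = ω²·d²x/dθ² = (151.2)²·(+0.0093501) = +213.8 m/s²;  |a| = 213.8 m/s².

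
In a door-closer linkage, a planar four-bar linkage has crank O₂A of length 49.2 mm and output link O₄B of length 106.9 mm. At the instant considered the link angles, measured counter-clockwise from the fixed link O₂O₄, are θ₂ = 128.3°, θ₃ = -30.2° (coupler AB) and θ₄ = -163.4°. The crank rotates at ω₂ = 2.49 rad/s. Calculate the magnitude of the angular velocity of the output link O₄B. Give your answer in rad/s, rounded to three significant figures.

0.576

ω₂ = 2.49 rad/s
Differentiating the loop-closure r₂e^{iθ₂}+r₃e^{iθ₃}=r₁+r₄e^{iθ₄} gives r₂ω₂e^{iθ₂}+r₃ω₃e^{iθ₃}=r₄ω₄e^{iθ₄}.
Eliminating the other unknown: ω₄ = r₂ω₂ sin(θ₂−θ₃) / [r₄ sin(θ₄−θ₃)].
Numerator sine = +0.36650; denominator sine = -0.72897.
Result = 0.0492·2.49·(+0.36650) / (0.1069·(-0.72897)) = -0.57617 rad/s; magnitude 0.57617 rad/s.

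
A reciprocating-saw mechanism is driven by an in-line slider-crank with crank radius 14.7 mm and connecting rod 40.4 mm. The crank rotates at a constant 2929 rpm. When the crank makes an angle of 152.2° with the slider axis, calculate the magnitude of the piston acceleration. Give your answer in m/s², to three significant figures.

923

ω = 2π·2929/60 = 306.7 rad/s
x(θ) = r cosθ + √(L² − r² sin²θ); with ω constant, a = ω²·d²x/dθ².
d²x/dθ² = −r cosθ − r²(cos2θ)/√u − r⁴ sin²2θ/(4u^{3/2}),  u = L² − r² sin²θ = 0.00158516 m².
Substituting r = 0.0147 m, L = 0.0404 m, θ = 152.2°: d²x/dθ² = +0.0098111 m.
a = ω²·d²x/dθ² = (306.7)²·(+0.0098111) = +923.02 m/s²;  |a| = 923.02 m/s².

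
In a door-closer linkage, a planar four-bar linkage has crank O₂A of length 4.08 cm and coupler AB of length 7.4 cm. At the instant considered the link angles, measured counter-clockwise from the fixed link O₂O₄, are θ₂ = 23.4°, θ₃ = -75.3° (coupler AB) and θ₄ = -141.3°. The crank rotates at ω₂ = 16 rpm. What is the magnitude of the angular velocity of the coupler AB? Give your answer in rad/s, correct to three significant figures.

0.267

ω₂ = 1.676 rad/s (from 16 rpm).
Differentiating the loop-closure r₂e^{iθ₂}+r₃e^{iθ₃}=r₁+r₄e^{iθ₄} gives r₂ω₂e^{iθ₂}+r₃ω₃e^{iθ₃}=r₄ω₄e^{iθ₄}.
Eliminating the other unknown: ω₃ = r₂ω₂ sin(θ₄−θ₂) / [r₃ sin(θ₃−θ₄)].
Numerator sine = -0.26387; denominator sine = +0.91355.
Result = 0.0408·1.676·(-0.26387) / (0.074·(+0.91355)) = -0.26683 rad/s; magnitude 0.26683 rad/s.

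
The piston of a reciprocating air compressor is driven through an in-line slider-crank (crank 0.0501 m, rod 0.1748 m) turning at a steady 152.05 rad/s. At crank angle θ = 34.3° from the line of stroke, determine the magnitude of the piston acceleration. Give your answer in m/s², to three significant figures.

ω = 152.1 rad/s
x(θ) = r cosθ + √(L² − r² sin²θ); with ω constant, a = ω²·d²x/dθ².
d²x/dθ² = −r cosθ − r²(cos2θ)/√u − r⁴ sin²2θ/(4u^{3/2}),  u = L² − r² sin²θ = 0.029758 m².
Substituting r = 0.0501 m, L = 0.1748 m, θ = 34.3°: d²x/dθ² = -0.046963 m.
a = ω²·d²x/dθ² = (152.1)²·(-0.046963) = -1085.7 m/s²;  |a| = 1085.7 m/s².

1090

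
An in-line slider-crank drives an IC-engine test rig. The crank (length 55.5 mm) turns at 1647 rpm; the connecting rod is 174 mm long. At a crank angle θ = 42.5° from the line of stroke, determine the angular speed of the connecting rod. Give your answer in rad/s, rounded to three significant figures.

ω = 172.5 rad/s (converted from 1647 rpm).
The rod makes angle φ with the slider axis where L sinφ = r sinθ; differentiating, L cosφ·φ̇ = r ω cosθ.
L cosφ = √(L² − r² sin²θ) = 0.16991 m.
|ω_rod| = r ω |cosθ| / √(L² − r² sin²θ) = 0.0555·172.5·0.73728/0.16991 = 41.536 rad/s.

41.5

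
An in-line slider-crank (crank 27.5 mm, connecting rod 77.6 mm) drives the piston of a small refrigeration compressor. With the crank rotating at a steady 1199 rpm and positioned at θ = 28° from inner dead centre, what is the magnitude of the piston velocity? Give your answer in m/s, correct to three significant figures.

ω = 2π·1199/60 = 125.6 rad/s
For an in-line slider-crank, x = r cosθ + √(L² − r² sin²θ), so v = −rω sinθ·[1 + r cosθ/√(L² − r² sin²θ)].
With r = 0.0275 m, L = 0.0776 m, θ = 28°: √(L² − r² sin²θ) = 0.076518 m.
v = −0.0275·125.6·0.46947·[1 + 0.0275·0.88295/0.076518] = -2.1354 m/s.
|v| = 2.1354 m/s.

2.14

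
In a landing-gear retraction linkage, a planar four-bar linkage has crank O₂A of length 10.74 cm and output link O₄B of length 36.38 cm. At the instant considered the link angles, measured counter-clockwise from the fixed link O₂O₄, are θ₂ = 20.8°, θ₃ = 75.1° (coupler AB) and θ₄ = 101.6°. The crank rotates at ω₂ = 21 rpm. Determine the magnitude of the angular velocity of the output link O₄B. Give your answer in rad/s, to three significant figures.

1.18

ω₂ = 2.199 rad/s (from 21 rpm).
Differentiating the loop-closure r₂e^{iθ₂}+r₃e^{iθ₃}=r₁+r₄e^{iθ₄} gives r₂ω₂e^{iθ₂}+r₃ω₃e^{iθ₃}=r₄ω₄e^{iθ₄}.
Eliminating the other unknown: ω₄ = r₂ω₂ sin(θ₂−θ₃) / [r₄ sin(θ₄−θ₃)].
Numerator sine = -0.81208; denominator sine = +0.44620.
Result = 0.1074·2.199·(-0.81208) / (0.3638·(+0.44620)) = -1.1816 rad/s; magnitude 1.1816 rad/s.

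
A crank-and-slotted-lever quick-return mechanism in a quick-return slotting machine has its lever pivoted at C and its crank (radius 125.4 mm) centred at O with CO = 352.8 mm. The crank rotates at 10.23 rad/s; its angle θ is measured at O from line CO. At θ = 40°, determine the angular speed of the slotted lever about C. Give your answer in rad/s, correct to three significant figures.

2.44

ω = 10.23 rad/s
Crank pin A relative to C: A = (d + r cosθ, r sinθ); lever angle φ = atan2(r sinθ, d + r cosθ).
Differentiating tanφ: φ̇ = rω(d cosθ + r)/(d² + r² + 2dr cosθ).
d² + r² + 2dr cosθ = |CA|² = 0.207974 m²;  d cosθ + r = +0.39566 m.
|ω_lever| = |0.1254·10.23·+0.39566| / 0.207974 = 2.4405 rad/s.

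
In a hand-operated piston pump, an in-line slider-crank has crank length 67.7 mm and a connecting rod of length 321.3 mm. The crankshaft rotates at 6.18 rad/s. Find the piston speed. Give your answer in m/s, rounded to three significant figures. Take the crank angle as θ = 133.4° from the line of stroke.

ω = 6.18 rad/s
For an in-line slider-crank, x = r cosθ + √(L² − r² sin²θ), so v = −rω sinθ·[1 + r cosθ/√(L² − r² sin²θ)].
With r = 0.0677 m, L = 0.3213 m, θ = 133.4°: √(L² − r² sin²θ) = 0.31751 m.
v = −0.0677·6.18·0.72657·[1 + 0.0677·-0.68709/0.31751] = -0.25945 m/s.
|v| = 0.25945 m/s.

0.259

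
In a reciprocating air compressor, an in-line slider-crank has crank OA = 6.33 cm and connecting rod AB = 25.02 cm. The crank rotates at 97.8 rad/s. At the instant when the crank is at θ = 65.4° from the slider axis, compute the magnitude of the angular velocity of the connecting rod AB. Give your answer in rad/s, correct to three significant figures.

ω = 97.8 rad/s
The rod makes angle φ with the slider axis where L sinφ = r sinθ; differentiating, L cosφ·φ̇ = r ω cosθ.
L cosφ = √(L² − r² sin²θ) = 0.24349 m.
|ω_rod| = r ω |cosθ| / √(L² − r² sin²θ) = 0.0633·97.8·0.41628/0.24349 = 10.584 rad/s.

10.6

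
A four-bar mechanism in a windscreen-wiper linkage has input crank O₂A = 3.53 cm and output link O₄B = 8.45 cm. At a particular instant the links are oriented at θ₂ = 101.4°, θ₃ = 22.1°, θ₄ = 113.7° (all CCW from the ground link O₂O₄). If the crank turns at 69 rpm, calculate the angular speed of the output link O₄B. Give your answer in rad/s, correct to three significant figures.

2.97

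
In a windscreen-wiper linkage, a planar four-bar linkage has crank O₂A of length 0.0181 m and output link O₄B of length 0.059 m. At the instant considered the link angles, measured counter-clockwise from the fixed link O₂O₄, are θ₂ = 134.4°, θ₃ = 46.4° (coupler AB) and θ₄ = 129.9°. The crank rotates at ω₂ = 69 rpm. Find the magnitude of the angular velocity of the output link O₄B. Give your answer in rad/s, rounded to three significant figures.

2.23

ω₂ = 7.226 rad/s (from 69 rpm).
Differentiating the loop-closure r₂e^{iθ₂}+r₃e^{iθ₃}=r₁+r₄e^{iθ₄} gives r₂ω₂e^{iθ₂}+r₃ω₃e^{iθ₃}=r₄ω₄e^{iθ₄}.
Eliminating the other unknown: ω₄ = r₂ω₂ sin(θ₂−θ₃) / [r₄ sin(θ₄−θ₃)].
Numerator sine = +0.99939; denominator sine = +0.99357.
Result = 0.0181·7.226·(+0.99939) / (0.059·(+0.99357)) = +2.2297 rad/s; magnitude 2.2297 rad/s.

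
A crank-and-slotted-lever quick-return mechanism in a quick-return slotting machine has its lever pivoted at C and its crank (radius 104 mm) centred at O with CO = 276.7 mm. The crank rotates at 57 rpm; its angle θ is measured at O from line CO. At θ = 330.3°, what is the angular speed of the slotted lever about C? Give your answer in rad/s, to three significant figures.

1.56

ω = 5.969 rad/s (from 57 rpm).
Crank pin A relative to C: A = (d + r cosθ, r sinθ); lever angle φ = atan2(r sinθ, d + r cosθ).
Differentiating tanφ: φ̇ = rω(d cosθ + r)/(d² + r² + 2dr cosθ).
d² + r² + 2dr cosθ = |CA|² = 0.137372 m²;  d cosθ + r = +0.34435 m.
|ω_lever| = |0.104·5.969·+0.34435| / 0.137372 = 1.5561 rad/s.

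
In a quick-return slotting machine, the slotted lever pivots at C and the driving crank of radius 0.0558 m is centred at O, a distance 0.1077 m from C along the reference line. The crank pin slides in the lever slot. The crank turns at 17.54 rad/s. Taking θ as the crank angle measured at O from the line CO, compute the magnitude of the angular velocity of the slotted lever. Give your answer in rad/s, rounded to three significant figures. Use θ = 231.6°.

1.50

ω = 17.54 rad/s
Crank pin A relative to C: A = (d + r cosθ, r sinθ); lever angle φ = atan2(r sinθ, d + r cosθ).
Differentiating tanφ: φ̇ = rω(d cosθ + r)/(d² + r² + 2dr cosθ).
d² + r² + 2dr cosθ = |CA|² = 0.00724716 m²;  d cosθ + r = -0.011098 m.
|ω_lever| = |0.0558·17.54·-0.011098| / 0.00724716 = 1.4987 rad/s.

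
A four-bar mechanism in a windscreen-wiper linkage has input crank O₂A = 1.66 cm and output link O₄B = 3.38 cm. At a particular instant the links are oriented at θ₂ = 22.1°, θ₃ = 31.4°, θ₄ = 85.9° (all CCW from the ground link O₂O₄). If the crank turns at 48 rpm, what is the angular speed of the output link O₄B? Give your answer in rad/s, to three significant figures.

ω₂ = 5.027 rad/s (from 48 rpm).
Differentiating the loop-closure r₂e^{iθ₂}+r₃e^{iθ₃}=r₁+r₄e^{iθ₄} gives r₂ω₂e^{iθ₂}+r₃ω₃e^{iθ₃}=r₄ω₄e^{iθ₄}.
Eliminating the other unknown: ω₄ = r₂ω₂ sin(θ₂−θ₃) / [r₄ sin(θ₄−θ₃)].
Numerator sine = -0.16160; denominator sine = +0.81412.
Result = 0.0166·5.027·(-0.16160) / (0.0338·(+0.81412)) = -0.49003 rad/s; magnitude 0.49003 rad/s.

0.490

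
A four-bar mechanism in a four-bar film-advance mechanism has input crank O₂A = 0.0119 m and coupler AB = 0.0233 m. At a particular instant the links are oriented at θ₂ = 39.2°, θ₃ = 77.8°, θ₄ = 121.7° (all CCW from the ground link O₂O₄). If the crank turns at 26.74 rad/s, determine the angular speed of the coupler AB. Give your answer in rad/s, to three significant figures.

ω₂ = 26.74 rad/s
Differentiating the loop-closure r₂e^{iθ₂}+r₃e^{iθ₃}=r₁+r₄e^{iθ₄} gives r₂ω₂e^{iθ₂}+r₃ω₃e^{iθ₃}=r₄ω₄e^{iθ₄}.
Eliminating the other unknown: ω₃ = r₂ω₂ sin(θ₄−θ₂) / [r₃ sin(θ₃−θ₄)].
Numerator sine = +0.99144; denominator sine = -0.69340.
Result = 0.0119·26.74·(+0.99144) / (0.0233·(-0.69340)) = -19.527 rad/s; magnitude 19.527 rad/s.

19.5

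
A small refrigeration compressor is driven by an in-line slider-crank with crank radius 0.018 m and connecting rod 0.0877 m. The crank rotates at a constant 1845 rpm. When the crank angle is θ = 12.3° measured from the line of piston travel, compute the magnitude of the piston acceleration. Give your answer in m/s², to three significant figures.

782

ω = 2π·1845/60 = 193.2 rad/s
x(θ) = r cosθ + √(L² − r² sin²θ); with ω constant, a = ω²·d²x/dθ².
d²x/dθ² = −r cosθ − r²(cos2θ)/√u − r⁴ sin²2θ/(4u^{3/2}),  u = L² − r² sin²θ = 0.00767659 m².
Substituting r = 0.018 m, L = 0.0877 m, θ = 12.3°: d²x/dθ² = -0.020956 m.
a = ω²·d²x/dθ² = (193.2)²·(-0.020956) = -782.27 m/s²;  |a| = 782.27 m/s².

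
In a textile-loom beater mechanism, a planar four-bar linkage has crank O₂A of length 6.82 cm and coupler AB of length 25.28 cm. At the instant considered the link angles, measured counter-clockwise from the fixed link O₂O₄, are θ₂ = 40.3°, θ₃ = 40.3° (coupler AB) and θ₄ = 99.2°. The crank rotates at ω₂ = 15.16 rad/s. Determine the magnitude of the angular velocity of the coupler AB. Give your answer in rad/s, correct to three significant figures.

4.09

ω₂ = 15.16 rad/s
Differentiating the loop-closure r₂e^{iθ₂}+r₃e^{iθ₃}=r₁+r₄e^{iθ₄} gives r₂ω₂e^{iθ₂}+r₃ω₃e^{iθ₃}=r₄ω₄e^{iθ₄}.
Eliminating the other unknown: ω₃ = r₂ω₂ sin(θ₄−θ₂) / [r₃ sin(θ₃−θ₄)].
Numerator sine = +0.85627; denominator sine = -0.85627.
Result = 0.0682·15.16·(+0.85627) / (0.2528·(-0.85627)) = -4.0898 rad/s; magnitude 4.0898 rad/s.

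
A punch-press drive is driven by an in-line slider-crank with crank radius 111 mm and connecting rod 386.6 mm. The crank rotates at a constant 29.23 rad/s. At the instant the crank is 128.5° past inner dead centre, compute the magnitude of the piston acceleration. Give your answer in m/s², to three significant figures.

64.7

ω = 29.23 rad/s
x(θ) = r cosθ + √(L² − r² sin²θ); with ω constant, a = ω²·d²x/dθ².
d²x/dθ² = −r cosθ − r²(cos2θ)/√u − r⁴ sin²2θ/(4u^{3/2}),  u = L² − r² sin²θ = 0.141913 m².
Substituting r = 0.111 m, L = 0.3866 m, θ = 128.5°: d²x/dθ² = +0.075783 m.
a = ω²·d²x/dθ² = (29.23)²·(+0.075783) = +64.748 m/s²;  |a| = 64.748 m/s².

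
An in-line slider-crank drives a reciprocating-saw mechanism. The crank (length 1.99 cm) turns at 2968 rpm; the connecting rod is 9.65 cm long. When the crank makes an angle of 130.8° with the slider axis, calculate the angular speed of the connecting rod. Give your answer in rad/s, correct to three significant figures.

42.4

ω = 310.8 rad/s (converted from 2968 rpm).
The rod makes angle φ with the slider axis where L sinφ = r sinθ; differentiating, L cosφ·φ̇ = r ω cosθ.
L cosφ = √(L² − r² sin²θ) = 0.095317 m.
|ω_rod| = r ω |cosθ| / √(L² − r² sin²θ) = 0.0199·310.8·0.65342/0.095317 = 42.4 rad/s.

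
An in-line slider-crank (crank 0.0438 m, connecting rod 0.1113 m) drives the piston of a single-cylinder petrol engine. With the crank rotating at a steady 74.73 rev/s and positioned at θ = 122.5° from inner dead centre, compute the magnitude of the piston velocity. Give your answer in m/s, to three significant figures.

13.5

ω = 2π·74.7 = 469.5 rad/s
For an in-line slider-crank, x = r cosθ + √(L² − r² sin²θ), so v = −rω sinθ·[1 + r cosθ/√(L² − r² sin²θ)].
With r = 0.0438 m, L = 0.1113 m, θ = 122.5°: √(L² − r² sin²θ) = 0.10499 m.
v = −0.0438·469.5·0.84339·[1 + 0.0438·-0.53730/0.10499] = -13.457 m/s.
|v| = 13.457 m/s.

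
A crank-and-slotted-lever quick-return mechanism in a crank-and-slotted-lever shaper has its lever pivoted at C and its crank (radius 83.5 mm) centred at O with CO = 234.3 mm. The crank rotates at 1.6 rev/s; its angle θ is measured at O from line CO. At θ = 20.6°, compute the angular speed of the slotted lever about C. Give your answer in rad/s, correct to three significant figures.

ω = 10.05 rad/s (from 1.6 rev/s).
Crank pin A relative to C: A = (d + r cosθ, r sinθ); lever angle φ = atan2(r sinθ, d + r cosθ).
Differentiating tanφ: φ̇ = rω(d cosθ + r)/(d² + r² + 2dr cosθ).
d² + r² + 2dr cosθ = |CA|² = 0.098495 m²;  d cosθ + r = +0.30282 m.
|ω_lever| = |0.0835·10.05·+0.30282| / 0.098495 = 2.5808 rad/s.

2.58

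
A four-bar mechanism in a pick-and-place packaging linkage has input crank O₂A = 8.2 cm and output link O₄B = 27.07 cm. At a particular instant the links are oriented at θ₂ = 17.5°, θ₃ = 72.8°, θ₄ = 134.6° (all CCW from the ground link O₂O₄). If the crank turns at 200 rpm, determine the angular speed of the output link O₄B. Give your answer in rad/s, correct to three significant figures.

5.92

ω₂ = 20.94 rad/s (from 200 rpm).
Differentiating the loop-closure r₂e^{iθ₂}+r₃e^{iθ₃}=r₁+r₄e^{iθ₄} gives r₂ω₂e^{iθ₂}+r₃ω₃e^{iθ₃}=r₄ω₄e^{iθ₄}.
Eliminating the other unknown: ω₄ = r₂ω₂ sin(θ₂−θ₃) / [r₄ sin(θ₄−θ₃)].
Numerator sine = -0.82214; denominator sine = +0.88130.
Result = 0.082·20.94·(-0.82214) / (0.2707·(+0.88130)) = -5.9184 rad/s; magnitude 5.9184 rad/s.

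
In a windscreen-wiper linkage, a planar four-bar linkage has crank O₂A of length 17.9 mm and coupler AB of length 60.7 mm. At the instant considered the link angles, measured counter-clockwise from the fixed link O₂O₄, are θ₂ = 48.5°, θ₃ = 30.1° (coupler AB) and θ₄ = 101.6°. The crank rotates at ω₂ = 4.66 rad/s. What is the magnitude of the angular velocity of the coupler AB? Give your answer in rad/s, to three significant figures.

ω₂ = 4.66 rad/s
Differentiating the loop-closure r₂e^{iθ₂}+r₃e^{iθ₃}=r₁+r₄e^{iθ₄} gives r₂ω₂e^{iθ₂}+r₃ω₃e^{iθ₃}=r₄ω₄e^{iθ₄}.
Eliminating the other unknown: ω₃ = r₂ω₂ sin(θ₄−θ₂) / [r₃ sin(θ₃−θ₄)].
Numerator sine = +0.79968; denominator sine = -0.94832.
Result = 0.0179·4.66·(+0.79968) / (0.0607·(-0.94832)) = -1.1588 rad/s; magnitude 1.1588 rad/s.

1.16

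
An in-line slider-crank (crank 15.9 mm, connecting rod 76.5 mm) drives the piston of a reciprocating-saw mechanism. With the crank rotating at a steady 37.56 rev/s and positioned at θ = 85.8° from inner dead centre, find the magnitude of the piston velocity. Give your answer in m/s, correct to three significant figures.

3.80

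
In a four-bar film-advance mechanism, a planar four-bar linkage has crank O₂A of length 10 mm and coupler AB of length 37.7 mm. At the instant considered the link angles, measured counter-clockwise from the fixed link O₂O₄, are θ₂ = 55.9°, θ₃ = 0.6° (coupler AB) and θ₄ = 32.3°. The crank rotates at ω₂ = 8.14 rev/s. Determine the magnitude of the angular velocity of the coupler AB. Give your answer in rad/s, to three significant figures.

ω₂ = 51.15 rad/s (from 8.14 rev/s).
Differentiating the loop-closure r₂e^{iθ₂}+r₃e^{iθ₃}=r₁+r₄e^{iθ₄} gives r₂ω₂e^{iθ₂}+r₃ω₃e^{iθ₃}=r₄ω₄e^{iθ₄}.
Eliminating the other unknown: ω₃ = r₂ω₂ sin(θ₄−θ₂) / [r₃ sin(θ₃−θ₄)].
Numerator sine = -0.40035; denominator sine = -0.52547.
Result = 0.01·51.15·(-0.40035) / (0.0377·(-0.52547)) = +10.336 rad/s; magnitude 10.336 rad/s.

10.3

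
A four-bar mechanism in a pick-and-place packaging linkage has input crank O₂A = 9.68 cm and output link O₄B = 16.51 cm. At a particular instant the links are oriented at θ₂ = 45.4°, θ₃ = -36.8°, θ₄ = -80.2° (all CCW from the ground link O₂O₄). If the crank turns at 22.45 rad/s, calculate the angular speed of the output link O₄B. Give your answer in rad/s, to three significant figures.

19.0

ω₂ = 22.45 rad/s
Differentiating the loop-closure r₂e^{iθ₂}+r₃e^{iθ₃}=r₁+r₄e^{iθ₄} gives r₂ω₂e^{iθ₂}+r₃ω₃e^{iθ₃}=r₄ω₄e^{iθ₄}.
Eliminating the other unknown: ω₄ = r₂ω₂ sin(θ₂−θ₃) / [r₄ sin(θ₄−θ₃)].
Numerator sine = +0.99075; denominator sine = -0.68709.
Result = 0.0968·22.45·(+0.99075) / (0.1651·(-0.68709)) = -18.98 rad/s; magnitude 18.98 rad/s.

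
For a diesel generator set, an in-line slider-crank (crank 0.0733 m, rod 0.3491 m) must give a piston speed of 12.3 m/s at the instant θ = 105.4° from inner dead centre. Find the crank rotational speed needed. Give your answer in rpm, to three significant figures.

1760

For an in-line slider-crank, |v_piston| = rω|sinθ|·[1 + r cosθ/√(L² − r² sin²θ)].
With r = 0.0733 m, L = 0.3491 m, θ = 105.4°: the bracketed kinematic factor |dx/dθ| = 0.066645 m.
ω = v/|dx/dθ| = 12.3/0.066645 = 184.56 rad/s.
N = 60ω/(2π) = 1762.4 rpm.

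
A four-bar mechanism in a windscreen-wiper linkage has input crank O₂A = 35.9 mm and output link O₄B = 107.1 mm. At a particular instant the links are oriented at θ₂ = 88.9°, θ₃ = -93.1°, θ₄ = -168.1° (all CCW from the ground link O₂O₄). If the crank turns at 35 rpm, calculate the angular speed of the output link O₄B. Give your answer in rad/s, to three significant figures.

0.0444

ω₂ = 3.665 rad/s (from 35 rpm).
Differentiating the loop-closure r₂e^{iθ₂}+r₃e^{iθ₃}=r₁+r₄e^{iθ₄} gives r₂ω₂e^{iθ₂}+r₃ω₃e^{iθ₃}=r₄ω₄e^{iθ₄}.
Eliminating the other unknown: ω₄ = r₂ω₂ sin(θ₂−θ₃) / [r₄ sin(θ₄−θ₃)].
Numerator sine = -0.03490; denominator sine = -0.96593.
Result = 0.0359·3.665·(-0.03490) / (0.1071·(-0.96593)) = +0.044389 rad/s; magnitude 0.044389 rad/s.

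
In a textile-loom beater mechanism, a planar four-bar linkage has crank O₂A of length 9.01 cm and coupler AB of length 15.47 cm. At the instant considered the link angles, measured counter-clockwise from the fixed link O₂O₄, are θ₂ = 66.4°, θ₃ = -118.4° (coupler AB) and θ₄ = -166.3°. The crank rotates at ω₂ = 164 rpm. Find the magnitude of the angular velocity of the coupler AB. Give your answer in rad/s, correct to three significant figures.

10.7

ω₂ = 17.17 rad/s (from 164 rpm).
Differentiating the loop-closure r₂e^{iθ₂}+r₃e^{iθ₃}=r₁+r₄e^{iθ₄} gives r₂ω₂e^{iθ₂}+r₃ω₃e^{iθ₃}=r₄ω₄e^{iθ₄}.
Eliminating the other unknown: ω₃ = r₂ω₂ sin(θ₄−θ₂) / [r₃ sin(θ₃−θ₄)].
Numerator sine = +0.79547; denominator sine = +0.74198.
Result = 0.0901·17.17·(+0.79547) / (0.1547·(+0.74198)) = +10.724 rad/s; magnitude 10.724 rad/s.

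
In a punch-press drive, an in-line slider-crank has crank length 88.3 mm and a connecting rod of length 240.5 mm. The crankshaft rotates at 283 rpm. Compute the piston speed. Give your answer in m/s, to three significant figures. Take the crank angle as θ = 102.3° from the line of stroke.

ω = 2π·283/60 = 29.64 rad/s
For an in-line slider-crank, x = r cosθ + √(L² − r² sin²θ), so v = −rω sinθ·[1 + r cosθ/√(L² − r² sin²θ)].
With r = 0.0883 m, L = 0.2405 m, θ = 102.3°: √(L² − r² sin²θ) = 0.22449 m.
v = −0.0883·29.64·0.97705·[1 + 0.0883·-0.21303/0.22449] = -2.3425 m/s.
|v| = 2.3425 m/s.

2.34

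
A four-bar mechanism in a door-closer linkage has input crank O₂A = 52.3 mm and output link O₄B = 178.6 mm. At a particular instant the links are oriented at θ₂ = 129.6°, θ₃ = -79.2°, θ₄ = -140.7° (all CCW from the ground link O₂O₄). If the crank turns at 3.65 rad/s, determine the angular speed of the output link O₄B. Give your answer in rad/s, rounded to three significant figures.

ω₂ = 3.65 rad/s
Differentiating the loop-closure r₂e^{iθ₂}+r₃e^{iθ₃}=r₁+r₄e^{iθ₄} gives r₂ω₂e^{iθ₂}+r₃ω₃e^{iθ₃}=r₄ω₄e^{iθ₄}.
Eliminating the other unknown: ω₄ = r₂ω₂ sin(θ₂−θ₃) / [r₄ sin(θ₄−θ₃)].
Numerator sine = -0.48175; denominator sine = -0.87882.
Result = 0.0523·3.65·(-0.48175) / (0.1786·(-0.87882)) = +0.58592 rad/s; magnitude 0.58592 rad/s.

0.586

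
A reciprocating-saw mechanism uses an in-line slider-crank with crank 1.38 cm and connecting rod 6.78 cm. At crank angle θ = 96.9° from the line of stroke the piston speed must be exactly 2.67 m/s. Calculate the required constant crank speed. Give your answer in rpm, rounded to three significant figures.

For an in-line slider-crank, |v_piston| = rω|sinθ|·[1 + r cosθ/√(L² − r² sin²θ)].
With r = 0.0138 m, L = 0.0678 m, θ = 96.9°: the bracketed kinematic factor |dx/dθ| = 0.013358 m.
ω = v/|dx/dθ| = 2.67/0.013358 = 199.88 rad/s.
N = 60ω/(2π) = 1908.7 rpm.

1910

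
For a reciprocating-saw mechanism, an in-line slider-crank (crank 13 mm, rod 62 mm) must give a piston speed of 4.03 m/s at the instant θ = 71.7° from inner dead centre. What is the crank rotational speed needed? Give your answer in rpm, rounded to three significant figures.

For an in-line slider-crank, |v_piston| = rω|sinθ|·[1 + r cosθ/√(L² − r² sin²θ)].
With r = 0.013 m, L = 0.062 m, θ = 71.7°: the bracketed kinematic factor |dx/dθ| = 0.013172 m.
ω = v/|dx/dθ| = 4.03/0.013172 = 305.96 rad/s.
N = 60ω/(2π) = 2921.7 rpm.

2920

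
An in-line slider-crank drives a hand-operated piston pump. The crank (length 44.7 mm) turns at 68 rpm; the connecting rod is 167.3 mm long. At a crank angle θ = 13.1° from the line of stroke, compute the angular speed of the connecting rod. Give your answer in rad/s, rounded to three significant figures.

ω = 7.121 rad/s (converted from 68 rpm).
The rod makes angle φ with the slider axis where L sinφ = r sinθ; differentiating, L cosφ·φ̇ = r ω cosθ.
L cosφ = √(L² − r² sin²θ) = 0.16699 m.
|ω_rod| = r ω |cosθ| / √(L² − r² sin²θ) = 0.0447·7.121·0.97398/0.16699 = 1.8565 rad/s.

1.86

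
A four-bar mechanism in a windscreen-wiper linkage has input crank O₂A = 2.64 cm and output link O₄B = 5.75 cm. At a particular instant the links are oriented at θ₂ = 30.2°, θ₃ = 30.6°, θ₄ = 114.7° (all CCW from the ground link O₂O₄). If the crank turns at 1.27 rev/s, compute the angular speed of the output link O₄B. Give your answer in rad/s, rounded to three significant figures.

ω₂ = 7.98 rad/s (from 1.27 rev/s).
Differentiating the loop-closure r₂e^{iθ₂}+r₃e^{iθ₃}=r₁+r₄e^{iθ₄} gives r₂ω₂e^{iθ₂}+r₃ω₃e^{iθ₃}=r₄ω₄e^{iθ₄}.
Eliminating the other unknown: ω₄ = r₂ω₂ sin(θ₂−θ₃) / [r₄ sin(θ₄−θ₃)].
Numerator sine = -0.00698; denominator sine = +0.99470.
Result = 0.0264·7.98·(-0.00698) / (0.0575·(+0.99470)) = -0.025713 rad/s; magnitude 0.025713 rad/s.

0.0257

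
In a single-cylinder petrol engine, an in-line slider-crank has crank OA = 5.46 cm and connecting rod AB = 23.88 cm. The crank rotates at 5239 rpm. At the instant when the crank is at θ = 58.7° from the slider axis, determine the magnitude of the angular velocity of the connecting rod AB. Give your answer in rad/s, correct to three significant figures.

66.4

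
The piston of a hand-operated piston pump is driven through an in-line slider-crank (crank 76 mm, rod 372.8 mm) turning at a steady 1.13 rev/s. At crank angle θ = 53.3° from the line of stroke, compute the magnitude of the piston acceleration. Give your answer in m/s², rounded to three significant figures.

ω = 2π·1.13 = 7.1 rad/s
x(θ) = r cosθ + √(L² − r² sin²θ); with ω constant, a = ω²·d²x/dθ².
d²x/dθ² = −r cosθ − r²(cos2θ)/√u − r⁴ sin²2θ/(4u^{3/2}),  u = L² − r² sin²θ = 0.135267 m².
Substituting r = 0.076 m, L = 0.3728 m, θ = 53.3°: d²x/dθ² = -0.041087 m.
a = ω²·d²x/dθ² = (7.1)²·(-0.041087) = -2.0712 m/s²;  |a| = 2.0712 m/s².

2.07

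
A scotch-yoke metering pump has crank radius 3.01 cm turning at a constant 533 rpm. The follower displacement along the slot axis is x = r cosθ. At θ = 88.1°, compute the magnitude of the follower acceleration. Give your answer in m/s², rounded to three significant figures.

ω = 55.82 rad/s (from 533 rpm).
x = r cosθ ⇒ ẍ = −rω² cosθ (ω constant).
|a| = rω²|cosθ| = 0.0301·(55.82)²·|cos 88.1°| = 3.1091 m/s².

3.11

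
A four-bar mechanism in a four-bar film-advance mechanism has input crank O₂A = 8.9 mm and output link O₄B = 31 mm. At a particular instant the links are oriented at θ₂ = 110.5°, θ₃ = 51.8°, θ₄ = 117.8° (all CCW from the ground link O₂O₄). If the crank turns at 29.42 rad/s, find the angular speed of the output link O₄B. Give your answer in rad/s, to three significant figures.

ω₂ = 29.42 rad/s
Differentiating the loop-closure r₂e^{iθ₂}+r₃e^{iθ₃}=r₁+r₄e^{iθ₄} gives r₂ω₂e^{iθ₂}+r₃ω₃e^{iθ₃}=r₄ω₄e^{iθ₄}.
Eliminating the other unknown: ω₄ = r₂ω₂ sin(θ₂−θ₃) / [r₄ sin(θ₄−θ₃)].
Numerator sine = +0.85446; denominator sine = +0.91355.
Result = 0.0089·29.42·(+0.85446) / (0.031·(+0.91355)) = +7.9001 rad/s; magnitude 7.9001 rad/s.

7.90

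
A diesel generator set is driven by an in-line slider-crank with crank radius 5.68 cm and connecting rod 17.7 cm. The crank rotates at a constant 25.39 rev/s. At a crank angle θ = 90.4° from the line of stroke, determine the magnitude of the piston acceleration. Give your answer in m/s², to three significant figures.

500

ω = 2π·25.4 = 159.5 rad/s
x(θ) = r cosθ + √(L² − r² sin²θ); with ω constant, a = ω²·d²x/dθ².
d²x/dθ² = −r cosθ − r²(cos2θ)/√u − r⁴ sin²2θ/(4u^{3/2}),  u = L² − r² sin²θ = 0.0281029 m².
Substituting r = 0.0568 m, L = 0.177 m, θ = 90.4°: d²x/dθ² = +0.01964 m.
a = ω²·d²x/dθ² = (159.5)²·(+0.01964) = +499.83 m/s²;  |a| = 499.83 m/s².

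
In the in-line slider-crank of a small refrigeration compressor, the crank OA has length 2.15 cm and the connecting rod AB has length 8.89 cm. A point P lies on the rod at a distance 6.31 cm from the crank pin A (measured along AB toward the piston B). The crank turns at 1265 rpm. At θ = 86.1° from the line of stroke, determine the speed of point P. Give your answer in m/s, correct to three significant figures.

ω = 132.5 rad/s.  Crank-pin speed |V_A| = rω = 2.8481 m/s, perpendicular to OA.
Rod angle: sinφ = −(r/L) sinθ ⇒ φ = -13.962°; ω_rod = −rω cosθ/√(L²−r²sin²θ) = -2.2454 rad/s.
V_P = V_A + ω_rod × AP, with AP = 0.0631 m along the rod.
Components: V_Px = −rω sinθ − a·ω_rod·sinφ = -2.8757 m/s;  V_Py = rω cosθ + a·ω_rod·cosφ = +0.056219 m/s.
|V_P| = √(V_Px² + V_Py²) = 2.8763 m/s.

2.88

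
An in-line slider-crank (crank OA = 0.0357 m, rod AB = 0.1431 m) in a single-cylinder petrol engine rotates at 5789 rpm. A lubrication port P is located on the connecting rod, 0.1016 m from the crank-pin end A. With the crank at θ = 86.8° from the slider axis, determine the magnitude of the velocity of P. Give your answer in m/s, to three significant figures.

ω = 606.2 rad/s.  Crank-pin speed |V_A| = rω = 21.642 m/s, perpendicular to OA.
Rod angle: sinφ = −(r/L) sinθ ⇒ φ = -14.423°; ω_rod = −rω cosθ/√(L²−r²sin²θ) = -8.7171 rad/s.
V_P = V_A + ω_rod × AP, with AP = 0.1016 m along the rod.
Components: V_Px = −rω sinθ − a·ω_rod·sinφ = -21.829 m/s;  V_Py = rω cosθ + a·ω_rod·cosφ = +0.35036 m/s.
|V_P| = √(V_Px² + V_Py²) = 21.832 m/s.

21.8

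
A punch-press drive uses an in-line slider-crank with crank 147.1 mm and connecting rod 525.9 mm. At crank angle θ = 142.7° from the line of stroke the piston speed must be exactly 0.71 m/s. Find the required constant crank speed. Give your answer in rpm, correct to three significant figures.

For an in-line slider-crank, |v_piston| = rω|sinθ|·[1 + r cosθ/√(L² − r² sin²θ)].
With r = 0.1471 m, L = 0.5259 m, θ = 142.7°: the bracketed kinematic factor |dx/dθ| = 0.069016 m.
ω = v/|dx/dθ| = 0.71/0.069016 = 10.288 rad/s.
N = 60ω/(2π) = 98.239 rpm.

98.2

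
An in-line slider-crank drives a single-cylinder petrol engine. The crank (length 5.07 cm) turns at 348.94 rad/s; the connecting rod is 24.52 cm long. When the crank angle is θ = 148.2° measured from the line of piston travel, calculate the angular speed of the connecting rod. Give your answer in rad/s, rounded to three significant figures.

ω = 348.9 rad/s
The rod makes angle φ with the slider axis where L sinφ = r sinθ; differentiating, L cosφ·φ̇ = r ω cosθ.
L cosφ = √(L² − r² sin²θ) = 0.24374 m.
|ω_rod| = r ω |cosθ| / √(L² − r² sin²θ) = 0.0507·348.9·0.84989/0.24374 = 61.687 rad/s.

61.7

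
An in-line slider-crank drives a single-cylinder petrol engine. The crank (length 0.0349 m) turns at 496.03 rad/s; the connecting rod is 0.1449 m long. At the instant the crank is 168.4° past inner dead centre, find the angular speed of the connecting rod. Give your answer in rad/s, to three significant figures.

ω = 496 rad/s
The rod makes angle φ with the slider axis where L sinφ = r sinθ; differentiating, L cosφ·φ̇ = r ω cosθ.
L cosφ = √(L² − r² sin²θ) = 0.14473 m.
|ω_rod| = r ω |cosθ| / √(L² − r² sin²θ) = 0.0349·496·0.97958/0.14473 = 117.17 rad/s.

117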